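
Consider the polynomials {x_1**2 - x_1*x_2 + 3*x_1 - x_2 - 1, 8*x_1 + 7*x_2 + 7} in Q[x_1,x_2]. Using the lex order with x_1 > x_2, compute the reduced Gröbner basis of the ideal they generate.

f_1 = x_1**2 - x_1*x_2 + 3*x_1 - x_2 - 1, LT = x_1**2.
f_2 = 8*x_1 + 7*x_2 + 7, LT = x_1.

S(f_1,f_2): lcm = x_1**2. S = -15/8*x_1*x_2 + 17/8*x_1 - x_2 - 1.
  leading term x_1*x_2: subtract (-15/64*x_2)·f_2 from -15/8*x_1*x_2 + 17/8*x_1 - x_2 - 1 → 17/8*x_1 + 105/64*x_2**2 + 41/64*x_2 - 1
  leading term x_1: subtract (17/64)·f_2 from 17/8*x_1 + 105/64*x_2**2 + 41/64*x_2 - 1 → 105/64*x_2**2 - 39/32*x_2 - 183/64
  leading term x_2**2: no divisor's leading term divides it; move 105/64*x_2**2 to the remainder.
  leading term x_2: no divisor's leading term divides it; move -39/32*x_2 to the remainder.
  leading term 1: no divisor's leading term divides it; move -183/64 to the remainder.
  remainder 105/64*x_2**2 - 39/32*x_2 - 183/64 ≠ 0; add g_3 = 105/64*x_2**2 - 39/32*x_2 - 183/64 to the basis.

S(f_1,g_3): leading monomials are coprime, so the S-polynomial reduces to 0 (Buchberger's first criterion).
S(f_2,g_3): leading monomials are coprime, so the S-polynomial reduces to 0 (Buchberger's first criterion).
Every S-polynomial of the final basis reduces to 0, so we have a Gröbner basis.
Inter-reduce: drop elements whose leading term is divisible by another's, tail-reduce, and make monic.

G = {x_1 + 7/8*x_2 + 7/8, x_2**2 - 26/35*x_2 - 61/35}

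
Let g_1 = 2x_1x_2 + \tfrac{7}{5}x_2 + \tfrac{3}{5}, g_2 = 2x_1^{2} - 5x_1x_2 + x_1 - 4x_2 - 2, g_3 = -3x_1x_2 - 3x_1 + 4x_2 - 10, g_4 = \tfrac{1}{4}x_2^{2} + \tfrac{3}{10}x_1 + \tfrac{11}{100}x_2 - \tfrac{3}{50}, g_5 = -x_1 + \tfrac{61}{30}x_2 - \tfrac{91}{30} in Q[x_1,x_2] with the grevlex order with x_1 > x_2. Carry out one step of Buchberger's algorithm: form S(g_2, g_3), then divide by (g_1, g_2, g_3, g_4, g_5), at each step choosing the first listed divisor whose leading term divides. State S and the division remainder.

S(g_2, g_3) = -\tfrac{5}{2}x_1x_2^{2} - x_1^{2} + \tfrac{11}{6}x_1x_2 - 2x_2^{2} - \tfrac{10}{3}x_1 - x_2; remainder on division = -\tfrac{3071}{450}x_2 + \tfrac{3071}{450}.

lcm(LM(g_2), LM(g_3)) = x_1^{2}x_2.
S = (lcm/LT(g_2))·g_2 − (lcm/LT(g_3))·g_3 = -\tfrac{5}{2}x_1x_2^{2} - x_1^{2} + \tfrac{11}{6}x_1x_2 - 2x_2^{2} - \tfrac{10}{3}x_1 - x_2.
Reduce S modulo (g_1, g_2, g_3, g_4, g_5) in that order:
  leading term x_1x_2^{2}: subtract (-\tfrac{5}{4}x_2)·g_1 from -\tfrac{5}{2}x_1x_2^{2} - x_1^{2} + \tfrac{11}{6}x_1x_2 - 2x_2^{2} - \tfrac{10}{3}x_1 - x_2 → -x_1^{2} + \tfrac{11}{6}x_1x_2 - \tfrac{1}{4}x_2^{2} - \tfrac{10}{3}x_1 - \tfrac{1}{4}x_2
  leading term x_1^{2}: subtract (-\tfrac{1}{2})·g_2 from -x_1^{2} + \tfrac{11}{6}x_1x_2 - \tfrac{1}{4}x_2^{2} - \tfrac{10}{3}x_1 - \tfrac{1}{4}x_2 → -\tfrac{2}{3}x_1x_2 - \tfrac{1}{4}x_2^{2} - \tfrac{17}{6}x_1 - \tfrac{9}{4}x_2 - 1
  leading term x_1x_2: subtract (-\tfrac{1}{3})·g_1 from -\tfrac{2}{3}x_1x_2 - \tfrac{1}{4}x_2^{2} - \tfrac{17}{6}x_1 - \tfrac{9}{4}x_2 - 1 → -\tfrac{1}{4}x_2^{2} - \tfrac{17}{6}x_1 - \tfrac{107}{60}x_2 - \tfrac{4}{5}
  leading term x_2^{2}: subtract (-1)·g_4 from -\tfrac{1}{4}x_2^{2} - \tfrac{17}{6}x_1 - \tfrac{107}{60}x_2 - \tfrac{4}{5} → -\tfrac{38}{15}x_1 - \tfrac{251}{150}x_2 - \tfrac{43}{50}
  leading term x_1: subtract (\tfrac{38}{15})·g_5 from -\tfrac{38}{15}x_1 - \tfrac{251}{150}x_2 - \tfrac{43}{50} → -\tfrac{3071}{450}x_2 + \tfrac{3071}{450}
  leading term x_2: no divisor's leading term divides it; move -\tfrac{3071}{450}x_2 to the remainder.
  leading term 1: no divisor's leading term divides it; move \tfrac{3071}{450} to the remainder.
The remainder -\tfrac{3071}{450}x_2 + \tfrac{3071}{450} is nonzero, so it would be added as the next basis element.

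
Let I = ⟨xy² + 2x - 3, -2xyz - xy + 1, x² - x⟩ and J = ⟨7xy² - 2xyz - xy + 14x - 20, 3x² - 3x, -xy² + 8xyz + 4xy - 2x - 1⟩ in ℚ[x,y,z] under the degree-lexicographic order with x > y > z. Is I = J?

Yes, the ideals are equal.

For a fixed monomial order, each ideal has a unique reduced Gröbner basis; comparing bases decides equality.
Buchberger on the first generating set:
f_1 = xy² + 2x - 3, LT = xy².
f_2 = -2xyz - xy + 1, LT = xyz.
f_3 = x² - x, LT = x².

S(f_1,f_2): lcm = xy²z. S = -½xy² + 2xz + ½y - 3z.
  reduce S modulo (f_1, f_2, f_3):
  remainder 2xz + x + ½y - 3z - 3/2 ≠ 0; add g_4 = 2xz + x + ½y - 3z - 3/2 to the basis.

S(f_1,f_3): lcm = x²y². S = xy² + 2x² - 3x.
  reduce S modulo (f_1, f_2, f_3, g_4):
  remainder -3x + 3 ≠ 0; add g_5 = -3x + 3 to the basis.

S(f_1,g_4): lcm = xy²z. S = -½xy² - ¼y³ + 3/2y²z + 2xz + ¾y² - 3z.
  reduce S modulo (f_1, f_2, f_3, g_4, g_5):
  remainder -¼y³ + 3/2y²z + ¾y² - ½y ≠ 0; add g_6 = -¼y³ + 3/2y²z + ¾y² - ½y to the basis.

S(f_2,g_4): lcm = xyz. S = -¼y² + 3/2yz + ¾y - ½.
  reduce S modulo (f_1, f_2, f_3, g_4, g_5, g_6):
  remainder -¼y² + 3/2yz + ¾y - ½ ≠ 0; add g_7 = -¼y² + 3/2yz + ¾y - ½ to the basis.

S(f_3,g_4): lcm = x²z. S = -½x² - ¼xy + ½xz + ¾x.
  reduce S modulo (f_1, f_2, f_3, g_4, g_5, g_6, g_7):
  remainder -⅜y + ¾z + ⅜ ≠ 0; add g_8 = -⅜y + ¾z + ⅜ to the basis.

S(f_1,g_5): lcm = xy². S = y² + 2x - 3.
  reduce S modulo (f_1, f_2, f_3, g_4, g_5, g_6, g_7, g_8):
  remainder 12z² + 12z ≠ 0; add g_9 = 12z² + 12z to the basis.

The other S-polynomials (S(f_2,f_3), S(f_2,g_5), S(f_3,g_5), S(g_4,g_5), S(f_1,g_6), S(f_2,g_6), S(f_3,g_6), S(g_4,g_6), S(g_5,g_6), S(f_1,g_7), S(f_2,g_7), S(f_3,g_7), S(g_4,g_7), S(g_5,g_7), S(g_6,g_7), S(f_1,g_8), S(f_2,g_8), S(f_3,g_8), S(g_4,g_8), S(g_5,g_8), S(g_6,g_8), S(g_7,g_8), S(f_1,g_9), S(f_2,g_9), S(f_3,g_9), S(g_4,g_9), S(g_5,g_9), S(g_6,g_9), S(g_7,g_9), S(g_8,g_9)) all reduce to 0 modulo the current basis, so we have a Gröbner basis.
Inter-reduce: drop elements whose leading term is divisible by another's, tail-reduce, and make monic.
Reduced Gröbner basis: {z² + z, x - 1, y - 2z - 1}.

Buchberger on the second generating set:
h_1 = 7xy² - 2xyz - xy + 14x - 20, LT = xy².
h_2 = 3x² - 3x, LT = x².
h_3 = -xy² + 8xyz + 4xy - 2x - 1, LT = xy².

S(h_1,h_2): lcm = x²y². S = -2/7x²yz - 1/7x²y + xy² + 2x² - 20/7x.
  reduce S modulo (h_1, h_2, h_3):
  remainder -20/7x + 20/7 ≠ 0; add k_4 = -20/7x + 20/7 to the basis.

S(h_1,h_3): lcm = xy². S = 54/7xyz + 27/7xy - 27/7.
  reduce S modulo (h_1, h_2, h_3, k_4):
  remainder 54/7yz + 27/7y - 27/7 ≠ 0; add k_5 = 54/7yz + 27/7y - 27/7 to the basis.

S(h_1,k_4): lcm = xy². S = -2/7xyz - 1/7xy + y² + 2x - 20/7.
  reduce S modulo (h_1, h_2, h_3, k_4, k_5):
  remainder y² - 1 ≠ 0; add k_6 = y² - 1 to the basis.

S(h_1,k_5): lcm = xy²z. S = -2/7xyz² - ½xy² - 1/7xyz + ½xy + 2xz - 20/7z.
  reduce S modulo (h_1, h_2, h_3, k_4, k_5, k_6):
  remainder ½y - z - ½ ≠ 0; add k_7 = ½y - z - ½ to the basis.

S(k_5,k_7): lcm = yz. S = 2z² + ½y + z - ½.
  reduce S modulo (h_1, h_2, h_3, k_4, k_5, k_6, k_7):
  remainder 2z² + 2z ≠ 0; add k_8 = 2z² + 2z to the basis.

The other S-polynomials (S(h_2,h_3), S(h_2,k_4), S(h_3,k_4), S(h_2,k_5), S(h_3,k_5), S(k_4,k_5), S(h_1,k_6), S(h_2,k_6), S(h_3,k_6), S(k_4,k_6), S(k_5,k_6), S(h_1,k_7), S(h_2,k_7), S(h_3,k_7), S(k_4,k_7), S(k_6,k_7), S(h_1,k_8), S(h_2,k_8), S(h_3,k_8), S(k_4,k_8), S(k_5,k_8), S(k_6,k_8), S(k_7,k_8)) all reduce to 0 modulo the current basis, so we have a Gröbner basis.
Inter-reduce: drop elements whose leading term is divisible by another's, tail-reduce, and make monic.
Reduced Gröbner basis: {z² + z, x - 1, y - 2z - 1}.

The two bases agree; hence the ideals are identical.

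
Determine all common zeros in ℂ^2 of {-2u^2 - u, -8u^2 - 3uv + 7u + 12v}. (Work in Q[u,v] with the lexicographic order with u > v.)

Compute a lex Gröbner basis by Buchberger's algorithm.
f_1 = -2u^2 - u, LT = u^2.
f_2 = -8u^2 - 3uv + 7u + 12v, LT = u^2.

S(f_1,f_2): lcm = u^2. S = -3/8uv + 11/8u + 3/2v.
  reduce S modulo (f_1, f_2):
  remainder -3/8uv + 11/8u + 3/2v ≠ 0; add h_3 = -3/8uv + 11/8u + 3/2v to the basis.

S(f_1,h_3): lcm = u^2v. S = 11/3u^2 + 9/2uv.
  reduce S modulo (f_1, f_2, h_3):
  remainder 44/3u + 18v ≠ 0; add h_4 = 44/3u + 18v to the basis.

S(h_3,h_4): lcm = uv. S = -11/3u - 27/22v^2 - 4v.
  reduce S modulo (f_1, f_2, h_3, h_4):
  remainder -27/22v^2 + 1/2v ≠ 0; add h_5 = -27/22v^2 + 1/2v to the basis.

The other S-polynomials (S(f_2,h_3), S(f_1,h_4), S(f_2,h_4), S(f_1,h_5), S(f_2,h_5), S(h_3,h_5), S(h_4,h_5)) all reduce to 0 modulo the current basis, so we have a Gröbner basis.
Inter-reduce: drop elements whose leading term is divisible by another's, tail-reduce, and make monic.
Reduced Gröbner basis: {u + 27/22v, v^2 - 11/27v}.

The lex basis is triangular: the last element involves only v. Solving v^2 - 11/27v = 0 gives v ∈ {0, 11/27}; substituting each value into the earlier elements determines the remaining variables.
  v = 0: the earlier basis element becomes u = 0, giving u = 0 — point (0, 0).
  v = 11/27: the earlier basis element becomes u + 1/2 = 0, giving u = -1/2 — point (-1/2, 11/27).

{(0, 0), (-1/2, 11/27)}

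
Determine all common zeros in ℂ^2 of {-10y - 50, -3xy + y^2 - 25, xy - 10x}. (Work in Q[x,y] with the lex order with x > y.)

Compute a lex Gröbner basis by Buchberger's algorithm.
f_1 = -10y - 50, LT = y.
f_2 = -3xy + y^2 - 25, LT = xy.
f_3 = xy - 10x, LT = xy.

S(f_1,f_2): lcm = xy. S = 5x + 1/3y^2 - 25/3.
  leading term x: no divisor's leading term divides it; move 5x to the remainder.
  leading term y^2: subtract (-1/30y)·f_1 from 1/3y^2 - 25/3 → -5/3y - 25/3
  leading term y: subtract (1/6)·f_1 from -5/3y - 25/3 → 0
  remainder 5x ≠ 0; add h_4 = 5x to the basis.

The other S-polynomials (S(f_1,f_3), S(f_2,f_3), S(f_1,h_4), S(f_2,h_4), S(f_3,h_4)) all reduce to 0 modulo the current basis, so we have a Gröbner basis.
Inter-reduce: drop elements whose leading term is divisible by another's, tail-reduce, and make monic.
Reduced Gröbner basis: {x, y + 5}.

A lex Gröbner basis eliminates variables successively. Here y + 5 depends only on y, with roots {-5}; lifting each root through the earlier basis elements recovers the full solutions.
  y = -5: the earlier basis element becomes x = 0, giving x = 0 — point (0, -5).
Check: every point annihilates each of the original generators.
A lex Gröbner basis triangularizes the system, enabling back-substitution.

{(0, -5)}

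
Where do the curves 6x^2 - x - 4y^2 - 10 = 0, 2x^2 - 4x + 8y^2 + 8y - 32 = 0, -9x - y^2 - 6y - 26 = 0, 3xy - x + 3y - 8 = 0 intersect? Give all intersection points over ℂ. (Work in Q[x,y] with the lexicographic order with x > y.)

{(-2, -2)}

Compute a lex Gröbner basis by Buchberger's algorithm.
f_1 = 6x^2 - x - 4y^2 - 10, LT = x^2.
f_2 = 2x^2 - 4x + 8y^2 + 8y - 32, LT = x^2.
f_3 = -9x - y^2 - 6y - 26, LT = x.
f_4 = 3xy - x + 3y - 8, LT = xy.

S(f_1,f_2): lcm = x^2. S = 11/6x - 14/3y^2 - 4y + 43/3.
  leading term x: subtract (-11/54)·f_3 from 11/6x - 14/3y^2 - 4y + 43/3 → -263/54y^2 - 47/9y + 244/27
  leading term y^2: no divisor's leading term divides it; move -263/54y^2 to the remainder.
  leading term y: no divisor's leading term divides it; move -47/9y to the remainder.
  leading term 1: no divisor's leading term divides it; move 244/27 to the remainder.
  remainder -263/54y^2 - 47/9y + 244/27 ≠ 0; add h_5 = -263/54y^2 - 47/9y + 244/27 to the basis.

S(f_1,f_3): lcm = x^2. S = -1/9xy^2 - 2/3xy - 55/18x - 2/3y^2 - 5/3.
  leading term xy^2: subtract (1/81y^2)·f_3 from -1/9xy^2 - 2/3xy - 55/18x - 2/3y^2 - 5/3 → -2/3xy - 55/18x + 1/81y^4 + 2/27y^3 - 28/81y^2 - 5/3
  leading term xy: subtract (2/27y)·f_3 from -2/3xy - 55/18x + 1/81y^4 + 2/27y^3 - 28/81y^2 - 5/3 → -55/18x + 1/81y^4 + 4/27y^3 + 8/81y^2 + 52/27y - 5/3
  leading term x: subtract (55/162)·f_3 from -55/18x + 1/81y^4 + 4/27y^3 + 8/81y^2 + 52/27y - 5/3 → 1/81y^4 + 4/27y^3 + 71/162y^2 + 107/27y + 580/81
  leading term y^4: subtract (-2/789y^2)·h_5 from 1/81y^4 + 4/27y^3 + 71/162y^2 + 107/27y + 580/81 → 958/7101y^3 + 19649/42606y^2 + 107/27y + 580/81
  leading term y^3: subtract (-1916/69169y)·h_5 from 958/7101y^3 + 19649/42606y^2 + 107/27y + 580/81 → 3546751/11205378y^2 + 7868587/1867563y + 580/81
  leading term y^2: subtract (-3546751/54574341)·h_5 from 3546751/11205378y^2 + 7868587/1867563y + 580/81 → 70471892/18191447y + 140943784/18191447
  leading term y: no divisor's leading term divides it; move 70471892/18191447y to the remainder.
  leading term 1: no divisor's leading term divides it; move 140943784/18191447 to the remainder.
  remainder 70471892/18191447y + 140943784/18191447 ≠ 0; add h_6 = 70471892/18191447y + 140943784/18191447 to the basis.

The other S-polynomials (S(f_1,f_4), S(f_2,f_3), S(f_2,f_4), S(f_3,f_4), S(f_1,h_5), S(f_2,h_5), S(f_3,h_5), S(f_4,h_5), S(f_1,h_6), S(f_2,h_6), S(f_3,h_6), S(f_4,h_6), S(h_5,h_6)) all reduce to 0 modulo the current basis, so we have a Gröbner basis.
Inter-reduce: drop elements whose leading term is divisible by another's, tail-reduce, and make monic.
Reduced Gröbner basis: {x + 2, y + 2}.

The lex basis is triangular: the last element involves only y. Solving y + 2 = 0 gives y ∈ {-2}; substituting each value into the earlier elements determines the remaining variables.
  y = -2: the earlier basis element becomes x + 2 = 0, giving x = -2 — point (-2, -2).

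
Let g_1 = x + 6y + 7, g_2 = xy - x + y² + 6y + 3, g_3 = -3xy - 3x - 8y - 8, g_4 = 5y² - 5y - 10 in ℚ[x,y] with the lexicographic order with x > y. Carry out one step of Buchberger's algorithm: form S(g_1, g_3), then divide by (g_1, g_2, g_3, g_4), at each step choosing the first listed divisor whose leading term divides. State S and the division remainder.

lcm(LM(g_1), LM(g_3)) = xy.
S = (lcm/LT(g_1))·g_1 − (lcm/LT(g_3))·g_3 = -x + 6y² + 13/3y - 8/3.
Reduce S modulo (g_1, g_2, g_3, g_4) in that order:
  leading term x: subtract (-1)·g_1 from -x + 6y² + 13/3y - 8/3 → 6y² + 31/3y + 13/3
  leading term y²: subtract (6/5)·g_4 from 6y² + 31/3y + 13/3 → 49/3y + 49/3
  leading term y: no divisor's leading term divides it; move 49/3y to the remainder.
  leading term 1: no divisor's leading term divides it; move 49/3 to the remainder.
The remainder 49/3y + 49/3 is nonzero, so it would be added as the next basis element.

S(g_1, g_3) = -x + 6y² + 13/3y - 8/3; remainder on division = 49/3y + 49/3.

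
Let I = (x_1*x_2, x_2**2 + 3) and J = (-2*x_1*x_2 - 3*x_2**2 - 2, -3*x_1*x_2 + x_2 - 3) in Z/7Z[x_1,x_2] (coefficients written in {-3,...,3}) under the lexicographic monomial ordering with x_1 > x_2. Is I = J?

For a fixed monomial order, each ideal has a unique reduced Gröbner basis; comparing bases decides equality.
Buchberger on the first generating set:
f_1 = x_1*x_2, LT = x_1*x_2.
f_2 = x_2**2 + 3, LT = x_2**2.

S(f_1,f_2): lcm = x_1*x_2**2. S = -3*x_1.
  leading term x_1: no divisor's leading term divides it; move -3*x_1 to the remainder.
  remainder -3*x_1 ≠ 0; add g_3 = -3*x_1 to the basis.

The other S-polynomials (S(f_1,g_3), S(f_2,g_3)) all reduce to 0 modulo the current basis, so we have a Gröbner basis.
Inter-reduce: drop elements whose leading term is divisible by another's, tail-reduce, and make monic.
Reduced Gröbner basis: {x_1, x_2**2 + 3}.

Buchberger on the second generating set:
h_1 = -2*x_1*x_2 - 3*x_2**2 - 2, LT = x_1*x_2.
h_2 = -3*x_1*x_2 + x_2 - 3, LT = x_1*x_2.

S(h_1,h_2): lcm = x_1*x_2. S = -2*x_2**2 - 2*x_2.
  leading term x_2**2: no divisor's leading term divides it; move -2*x_2**2 to the remainder.
  leading term x_2: no divisor's leading term divides it; move -2*x_2 to the remainder.
  remainder -2*x_2**2 - 2*x_2 ≠ 0; add k_3 = -2*x_2**2 - 2*x_2 to the basis.

S(h_1,k_3): lcm = x_1*x_2**2. S = -x_1*x_2 - 2*x_2**3 + x_2.
  leading term x_1*x_2: subtract (-3)·h_1 from -x_1*x_2 - 2*x_2**3 + x_2 → -2*x_2**3 - 2*x_2**2 + x_2 + 1
  leading term x_2**3: subtract (x_2)·k_3 from -2*x_2**3 - 2*x_2**2 + x_2 + 1 → x_2 + 1
  leading term x_2: no divisor's leading term divides it; move x_2 to the remainder.
  leading term 1: no divisor's leading term divides it; move 1 to the remainder.
  remainder x_2 + 1 ≠ 0; add k_4 = x_2 + 1 to the basis.

S(h_1,k_4): lcm = x_1*x_2. S = -x_1 - 2*x_2**2 + 1.
  leading term x_1: no divisor's leading term divides it; move -x_1 to the remainder.
  leading term x_2**2: subtract (1)·k_3 from -2*x_2**2 + 1 → 2*x_2 + 1
  leading term x_2: subtract (2)·k_4 from 2*x_2 + 1 → -1
  leading term 1: no divisor's leading term divides it; move -1 to the remainder.
  remainder -x_1 - 1 ≠ 0; add k_5 = -x_1 - 1 to the basis.

The other S-polynomials (S(h_2,k_3), S(h_2,k_4), S(k_3,k_4), S(h_1,k_5), S(h_2,k_5), S(k_3,k_5), S(k_4,k_5)) all reduce to 0 modulo the current basis, so we have a Gröbner basis.
Inter-reduce: drop elements whose leading term is divisible by another's, tail-reduce, and make monic.
Reduced Gröbner basis: {x_1 + 1, x_2 + 1}.

The bases are distinct; the ideals are different.

No, the ideals differ.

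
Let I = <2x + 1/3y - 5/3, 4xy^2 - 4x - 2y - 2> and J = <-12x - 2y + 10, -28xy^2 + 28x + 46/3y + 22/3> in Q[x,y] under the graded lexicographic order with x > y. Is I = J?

Equality of ideals is decidable: compute both reduced Gröbner bases (unique for the ordering) and check whether they agree.
Buchberger on the first generating set:
f_1 = 2x + 1/3y - 5/3, LT = x.
f_2 = 4xy^2 - 4x - 2y - 2, LT = xy^2.

S(f_1,f_2): lcm = xy^2. S = 1/6y^3 - 5/6y^2 + x + 1/2y + 1/2.
  leading term y^3: no divisor's leading term divides it; move 1/6y^3 to the remainder.
  leading term y^2: no divisor's leading term divides it; move -5/6y^2 to the remainder.
  leading term x: subtract (1/2)·f_1 from x + 1/2y + 1/2 → 1/3y + 4/3
  leading term y: no divisor's leading term divides it; move 1/3y to the remainder.
  leading term 1: no divisor's leading term divides it; move 4/3 to the remainder.
  remainder 1/6y^3 - 5/6y^2 + 1/3y + 4/3 ≠ 0; add g_3 = 1/6y^3 - 5/6y^2 + 1/3y + 4/3 to the basis.

The other S-polynomials (S(f_1,g_3), S(f_2,g_3)) all reduce to 0 modulo the current basis, so we have a Gröbner basis.
Inter-reduce: drop elements whose leading term is divisible by another's, tail-reduce, and make monic.
Reduced Gröbner basis: {y^3 - 5y^2 + 2y + 8, x + 1/6y - 5/6}.

Buchberger on the second generating set:
h_1 = -12x - 2y + 10, LT = x.
h_2 = -28xy^2 + 28x + 46/3y + 22/3, LT = xy^2.

S(h_1,h_2): lcm = xy^2. S = 1/6y^3 - 5/6y^2 + x + 23/42y + 11/42.
  leading term y^3: no divisor's leading term divides it; move 1/6y^3 to the remainder.
  leading term y^2: no divisor's leading term divides it; move -5/6y^2 to the remainder.
  leading term x: subtract (-1/12)·h_1 from x + 23/42y + 11/42 → 8/21y + 23/21
  leading term y: no divisor's leading term divides it; move 8/21y to the remainder.
  leading term 1: no divisor's leading term divides it; move 23/21 to the remainder.
  remainder 1/6y^3 - 5/6y^2 + 8/21y + 23/21 ≠ 0; add k_3 = 1/6y^3 - 5/6y^2 + 8/21y + 23/21 to the basis.

The other S-polynomials (S(h_1,k_3), S(h_2,k_3)) all reduce to 0 modulo the current basis, so we have a Gröbner basis.
Inter-reduce: drop elements whose leading term is divisible by another's, tail-reduce, and make monic.
Reduced Gröbner basis: {y^3 - 5y^2 + 16/7y + 46/7, x + 1/6y - 5/6}.

These differ, so the ideals are not equal.

No, the ideals differ.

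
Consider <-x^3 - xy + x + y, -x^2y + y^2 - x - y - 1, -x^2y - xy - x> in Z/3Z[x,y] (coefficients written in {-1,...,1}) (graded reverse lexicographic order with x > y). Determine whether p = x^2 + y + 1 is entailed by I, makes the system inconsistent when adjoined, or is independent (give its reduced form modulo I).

x^2 + y + 1 lies in I (it reduces to 0).

First compute the reduced Gröbner basis of I by Buchberger's algorithm.
f_1 = -x^3 - xy + x + y, LT = x^3.
f_2 = -x^2y + y^2 - x - y - 1, LT = x^2y.
f_3 = -x^2y - xy - x, LT = x^2y.

S(f_1,f_2): lcm = x^3y. S = -xy^2 - x^2 + xy - y^2 - x.
  leading term xy^2: no divisor's leading term divides it; move -xy^2 to the remainder.
  leading term x^2: no divisor's leading term divides it; move -x^2 to the remainder.
  leading term xy: no divisor's leading term divides it; move xy to the remainder.
  leading term y^2: no divisor's leading term divides it; move -y^2 to the remainder.
  leading term x: no divisor's leading term divides it; move -x to the remainder.
  remainder -xy^2 - x^2 + xy - y^2 - x ≠ 0; add h_4 = -xy^2 - x^2 + xy - y^2 - x to the basis.

S(f_1,f_3): lcm = x^3y. S = -x^2y + xy^2 - x^2 - xy - y^2.
  leading term x^2y: subtract (1)·f_2 from -x^2y + xy^2 - x^2 - xy - y^2 → xy^2 - x^2 - xy + y^2 + x + y + 1
  leading term xy^2: subtract (-1)·h_4 from xy^2 - x^2 - xy + y^2 + x + y + 1 → x^2 + y + 1
  leading term x^2: no divisor's leading term divides it; move x^2 to the remainder.
  leading term y: no divisor's leading term divides it; move y to the remainder.
  leading term 1: no divisor's leading term divides it; move 1 to the remainder.
  remainder x^2 + y + 1 ≠ 0; add h_5 = x^2 + y + 1 to the basis.

S(f_2,f_3): lcm = x^2y. S = -xy - y^2 + y + 1.
  leading term xy: no divisor's leading term divides it; move -xy to the remainder.
  leading term y^2: no divisor's leading term divides it; move -y^2 to the remainder.
  leading term y: no divisor's leading term divides it; move y to the remainder.
  leading term 1: no divisor's leading term divides it; move 1 to the remainder.
  remainder -xy - y^2 + y + 1 ≠ 0; add h_6 = -xy - y^2 + y + 1 to the basis.

S(f_2,h_4): lcm = x^2y^2. S = -x^3 + x^2y - xy^2 - y^3 - x^2 + xy + y^2 + y.
  leading term x^3: subtract (1)·f_1 from -x^3 + x^2y - xy^2 - y^3 - x^2 + xy + y^2 + y → x^2y - xy^2 - y^3 - x^2 - xy + y^2 - x
  leading term x^2y: subtract (-1)·f_2 from x^2y - xy^2 - y^3 - x^2 - xy + y^2 - x → -xy^2 - y^3 - x^2 - xy - y^2 + x - y - 1
  leading term xy^2: subtract (1)·h_4 from -xy^2 - y^3 - x^2 - xy - y^2 + x - y - 1 → -y^3 + xy - x - y - 1
  leading term y^3: no divisor's leading term divides it; move -y^3 to the remainder.
  leading term xy: subtract (-1)·h_6 from xy - x - y - 1 → -y^2 - x
  leading term y^2: no divisor's leading term divides it; move -y^2 to the remainder.
  leading term x: no divisor's leading term divides it; move -x to the remainder.
  remainder -y^3 - y^2 - x ≠ 0; add h_7 = -y^3 - y^2 - x to the basis.

S(f_3,h_4): lcm = x^2y^2. S = -x^3 + x^2y - x^2 + xy.
  leading term x^3: subtract (1)·f_1 from -x^3 + x^2y - x^2 + xy → x^2y - x^2 - xy - x - y
  leading term x^2y: subtract (-1)·f_2 from x^2y - x^2 - xy - x - y → -x^2 - xy + y^2 + x + y - 1
  leading term x^2: subtract (-1)·h_5 from -x^2 - xy + y^2 + x + y - 1 → -xy + y^2 + x - y
  leading term xy: subtract (1)·h_6 from -xy + y^2 + x - y → -y^2 + x + y - 1
  leading term y^2: no divisor's leading term divides it; move -y^2 to the remainder.
  leading term x: no divisor's leading term divides it; move x to the remainder.
  leading term y: no divisor's leading term divides it; move y to the remainder.
  leading term 1: no divisor's leading term divides it; move -1 to the remainder.
  remainder -y^2 + x + y - 1 ≠ 0; add h_8 = -y^2 + x + y - 1 to the basis.

S(f_1,h_5): lcm = x^3. S = x - y.
  leading term x: no divisor's leading term divides it; move x to the remainder.
  leading term y: no divisor's leading term divides it; move -y to the remainder.
  remainder x - y ≠ 0; add h_9 = x - y to the basis.

The other S-polynomials (S(f_1,h_4), S(f_2,h_5), S(f_3,h_5), S(h_4,h_5), S(f_1,h_6), S(f_2,h_6), S(f_3,h_6), S(h_4,h_6), S(h_5,h_6), S(f_1,h_7), S(f_2,h_7), S(f_3,h_7), S(h_4,h_7), S(h_5,h_7), S(h_6,h_7), S(f_1,h_8), S(f_2,h_8), S(f_3,h_8), S(h_4,h_8), S(h_5,h_8), S(h_6,h_8), S(h_7,h_8), S(f_1,h_9), S(f_2,h_9), S(f_3,h_9), S(h_4,h_9), S(h_5,h_9), S(h_6,h_9), S(h_7,h_9), S(h_8,h_9)) all reduce to 0 modulo the current basis, so we have a Gröbner basis.
Inter-reduce: drop elements whose leading term is divisible by another's, tail-reduce, and make monic.
Reduced Gröbner basis: {y^2 + y + 1, x - y}.
Label its elements g_1 = y^2 + y + 1, g_2 = x - y.

Reduce p = x^2 + y + 1 modulo G:
  leading term x^2: subtract (x)·g_2 from x^2 + y + 1 → xy + y + 1
  leading term xy: subtract (y)·g_2 from xy + y + 1 → y^2 + y + 1
  leading term y^2: subtract (1)·g_1 from y^2 + y + 1 → 0
  normal form = 0.
Since the normal form is 0, p ∈ I.

Ideal membership is decidable via reduction modulo a Gröbner basis.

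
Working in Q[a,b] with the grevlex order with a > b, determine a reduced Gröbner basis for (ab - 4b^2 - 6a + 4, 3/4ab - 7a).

f_1 = ab - 4b^2 - 6a + 4, LT = ab.
f_2 = 3/4ab - 7a, LT = ab.

S(f_1,f_2): lcm = ab. S = -4b^2 + 10/3a + 4.
  reduce S modulo (f_1, f_2):
  remainder -4b^2 + 10/3a + 4 ≠ 0; add g_3 = -4b^2 + 10/3a + 4 to the basis.

S(f_1,g_3): lcm = ab^2. S = -4b^3 + 5/6a^2 - 6ab + a + 4b.
  reduce S modulo (f_1, f_2, g_3):
  remainder 5/6a^2 - 775/9a ≠ 0; add g_4 = 5/6a^2 - 775/9a to the basis.

The other S-polynomials (S(f_2,g_3), S(f_1,g_4), S(f_2,g_4), S(g_3,g_4)) all reduce to 0 modulo the current basis, so we have a Gröbner basis.
Inter-reduce: drop elements whose leading term is divisible by another's, tail-reduce, and make monic.

G = {a^2 - 310/3a, ab - 28/3a, b^2 - 5/6a - 1}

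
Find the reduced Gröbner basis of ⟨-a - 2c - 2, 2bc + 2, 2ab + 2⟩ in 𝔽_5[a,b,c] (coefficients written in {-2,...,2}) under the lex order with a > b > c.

G = {a - 1, b + 1, c - 1}

f_1 = -a - 2c - 2, LT = a.
f_2 = 2bc + 2, LT = bc.
f_3 = 2ab + 2, LT = ab.

S(f_1,f_3): lcm = ab. S = 2bc + 2b - 1.
  leading term bc: subtract (1)·f_2 from 2bc + 2b - 1 → 2b + 2
  leading term b: no divisor's leading term divides it; move 2b to the remainder.
  leading term 1: no divisor's leading term divides it; move 2 to the remainder.
  remainder 2b + 2 ≠ 0; add g_4 = 2b + 2 to the basis.

S(f_2,f_3): lcm = abc. S = a - c.
  leading term a: subtract (-1)·f_1 from a - c → 2c - 2
  leading term c: no divisor's leading term divides it; move 2c to the remainder.
  leading term 1: no divisor's leading term divides it; move -2 to the remainder.
  remainder 2c - 2 ≠ 0; add g_5 = 2c - 2 to the basis.

The other S-polynomials (S(f_1,f_2), S(f_1,g_4), S(f_2,g_4), S(f_3,g_4), S(f_1,g_5), S(f_2,g_5), S(f_3,g_5), S(g_4,g_5)) all reduce to 0 modulo the current basis, so we have a Gröbner basis.
Inter-reduce: drop elements whose leading term is divisible by another's, tail-reduce, and make monic.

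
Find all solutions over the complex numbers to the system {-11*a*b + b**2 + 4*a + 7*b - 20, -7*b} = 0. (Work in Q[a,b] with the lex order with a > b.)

Compute a lex Gröbner basis by Buchberger's algorithm.
f_1 = -11*a*b + 4*a + b**2 + 7*b - 20, LT = a*b.
f_2 = -7*b, LT = b.

S(f_1,f_2): lcm = a*b. S = -4/11*a - 1/11*b**2 - 7/11*b + 20/11.
  leading term a: no divisor's leading term divides it; move -4/11*a to the remainder.
  leading term b**2: subtract (1/77*b)·f_2 from -1/11*b**2 - 7/11*b + 20/11 → -7/11*b + 20/11
  leading term b: subtract (1/11)·f_2 from -7/11*b + 20/11 → 20/11
  leading term 1: no divisor's leading term divides it; move 20/11 to the remainder.
  remainder -4/11*a + 20/11 ≠ 0; add h_3 = -4/11*a + 20/11 to the basis.

The other S-polynomials (S(f_1,h_3), S(f_2,h_3)) all reduce to 0 modulo the current basis, so we have a Gröbner basis.
Inter-reduce: drop elements whose leading term is divisible by another's, tail-reduce, and make monic.
Reduced Gröbner basis: {a - 5, b}.

From the last basis element, b = 0, so b takes values in {0}. Each choice, substituted upward through the basis, yields the corresponding point(s) of the solution set.
  b = 0: the earlier basis element becomes a - 5 = 0, giving a = 5 — point (5, 0).

{(5, 0)}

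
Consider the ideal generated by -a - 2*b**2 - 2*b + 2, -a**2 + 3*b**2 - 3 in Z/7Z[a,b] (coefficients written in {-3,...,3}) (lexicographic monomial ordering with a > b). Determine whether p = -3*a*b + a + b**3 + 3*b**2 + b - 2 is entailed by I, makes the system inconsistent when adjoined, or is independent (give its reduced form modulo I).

-3*a*b + a + b**3 + 3*b**2 + b - 2 lies in I (it reduces to 0).

First compute the reduced Gröbner basis of I by Buchberger's algorithm.
f_1 = -a - 2*b**2 - 2*b + 2, LT = a.
f_2 = -a**2 + 3*b**2 - 3, LT = a**2.

S(f_1,f_2): lcm = a**2. S = 2*a*b**2 + 2*a*b - 2*a + 3*b**2 - 3.
  leading term a*b**2: subtract (-2*b**2)·f_1 from 2*a*b**2 + 2*a*b - 2*a + 3*b**2 - 3 → 2*a*b - 2*a + 3*b**4 + 3*b**3 - 3
  leading term a*b: subtract (-2*b)·f_1 from 2*a*b - 2*a + 3*b**4 + 3*b**3 - 3 → -2*a + 3*b**4 - b**3 + 3*b**2 - 3*b - 3
  leading term a: subtract (2)·f_1 from -2*a + 3*b**4 - b**3 + 3*b**2 - 3*b - 3 → 3*b**4 - b**3 + b
  leading term b**4: no divisor's leading term divides it; move 3*b**4 to the remainder.
  leading term b**3: no divisor's leading term divides it; move -b**3 to the remainder.
  leading term b: no divisor's leading term divides it; move b to the remainder.
  remainder 3*b**4 - b**3 + b ≠ 0; add h_3 = 3*b**4 - b**3 + b to the basis.

S(f_1,h_3): leading monomials are coprime, so the S-polynomial reduces to 0 (Buchberger's first criterion).
S(f_2,h_3): leading monomials are coprime, so the S-polynomial reduces to 0 (Buchberger's first criterion).
Every S-polynomial of the final basis reduces to 0, so we have a Gröbner basis.
Inter-reduce: drop elements whose leading term is divisible by another's, tail-reduce, and make monic.
Reduced Gröbner basis: {a + 2*b**2 + 2*b - 2, b**4 + 2*b**3 - 2*b}.
Label its elements g_1 = a + 2*b**2 + 2*b - 2, g_2 = b**4 + 2*b**3 - 2*b.

Reduce p = -3*a*b + a + b**3 + 3*b**2 + b - 2 modulo G:
  leading term a*b: subtract (-3*b)·g_1 from -3*a*b + a + b**3 + 3*b**2 + b - 2 → a + 2*b**2 + 2*b - 2
  leading term a: subtract (1)·g_1 from a + 2*b**2 + 2*b - 2 → 0
  normal form = 0.
Since the normal form is 0, p ∈ I.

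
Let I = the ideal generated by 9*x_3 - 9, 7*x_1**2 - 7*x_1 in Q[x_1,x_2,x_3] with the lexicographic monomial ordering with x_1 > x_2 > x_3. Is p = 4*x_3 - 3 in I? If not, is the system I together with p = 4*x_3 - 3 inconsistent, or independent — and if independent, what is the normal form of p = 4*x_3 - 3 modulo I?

Adjoining 4*x_3 - 3 makes the ideal the whole ring: the system is inconsistent.

First compute the reduced Gröbner basis of I by Buchberger's algorithm.
f_1 = 9*x_3 - 9, LT = x_3.
f_2 = 7*x_1**2 - 7*x_1, LT = x_1**2.

The S-polynomials (S(f_1,f_2)) all reduce to 0 modulo the current basis, so we have a Gröbner basis.
Inter-reduce: drop elements whose leading term is divisible by another's, tail-reduce, and make monic.
Reduced Gröbner basis: {x_1**2 - x_1, x_3 - 1}.
Label its elements g_1 = x_1**2 - x_1, g_2 = x_3 - 1.

Reduce p = 4*x_3 - 3 modulo G:
  leading term x_3: subtract (4)·g_2 from 4*x_3 - 3 → 1
  leading term 1: no divisor's leading term divides it; move 1 to the remainder.
  normal form = 1.
The normal form is nonzero, so p ∉ I. Since p minus its normal form lies in I, I + (p) = I + (r) where r = 1; decide whether this ideal is the whole ring.
Here r = 1 is a nonzero constant, hence a unit: 1 ∈ I + (p), the Gröbner basis of I + (p) is {1}, and the enlarged system has no common solution — adjoining p is inconsistent.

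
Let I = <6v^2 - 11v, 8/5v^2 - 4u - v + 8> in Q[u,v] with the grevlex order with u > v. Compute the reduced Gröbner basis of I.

f_1 = 6v^2 - 11v, LT = v^2.
f_2 = 8/5v^2 - 4u - v + 8, LT = v^2.

S(f_1,f_2): lcm = v^2. S = 5/2u - 29/24v - 5.
  reduce S modulo (f_1, f_2):
  remainder 5/2u - 29/24v - 5 ≠ 0; add g_3 = 5/2u - 29/24v - 5 to the basis.

The other S-polynomials (S(f_1,g_3), S(f_2,g_3)) all reduce to 0 modulo the current basis, so we have a Gröbner basis.
Inter-reduce: drop elements whose leading term is divisible by another's, tail-reduce, and make monic.

G = {v^2 - 11/6v, u - 29/60v - 2}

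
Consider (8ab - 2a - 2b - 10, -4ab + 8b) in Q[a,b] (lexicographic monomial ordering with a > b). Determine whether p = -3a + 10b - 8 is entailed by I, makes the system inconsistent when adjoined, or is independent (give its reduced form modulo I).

Adjoining -3a + 10b - 8 makes the ideal the whole ring: the system is inconsistent.

First compute the reduced Gröbner basis of I by Buchberger's algorithm.
f_1 = 8ab - 2a - 2b - 10, LT = ab.
f_2 = -4ab + 8b, LT = ab.

S(f_1,f_2): lcm = ab. S = -1/4a + 7/4b - 5/4.
  leading term a: no divisor's leading term divides it; move -1/4a to the remainder.
  leading term b: no divisor's leading term divides it; move 7/4b to the remainder.
  leading term 1: no divisor's leading term divides it; move -5/4 to the remainder.
  remainder -1/4a + 7/4b - 5/4 ≠ 0; add h_3 = -1/4a + 7/4b - 5/4 to the basis.

S(f_1,h_3): lcm = ab. S = -1/4a + 7b^2 - 21/4b - 5/4.
  leading term a: subtract (1)·h_3 from -1/4a + 7b^2 - 21/4b - 5/4 → 7b^2 - 7b
  leading term b^2: no divisor's leading term divides it; move 7b^2 to the remainder.
  leading term b: no divisor's leading term divides it; move -7b to the remainder.
  remainder 7b^2 - 7b ≠ 0; add h_4 = 7b^2 - 7b to the basis.

S(f_2,h_3): lcm = ab. S = 7b^2 - 7b.
  leading term b^2: subtract (1)·h_4 from 7b^2 - 7b → 0
  remainder 0.

S(f_1,h_4): lcm = ab^2. S = 3/4ab - 1/4b^2 - 5/4b.
  leading term ab: subtract (3/32)·f_1 from 3/4ab - 1/4b^2 - 5/4b → 3/16a - 1/4b^2 - 17/16b + 15/16
  leading term a: subtract (-3/4)·h_3 from 3/16a - 1/4b^2 - 17/16b + 15/16 → -1/4b^2 + 1/4b
  leading term b^2: subtract (-1/28)·h_4 from -1/4b^2 + 1/4b → 0
  remainder 0.

S(f_2,h_4): lcm = ab^2. S = ab - 2b^2.
  leading term ab: subtract (1/8)·f_1 from ab - 2b^2 → 1/4a - 2b^2 + 1/4b + 5/4
  leading term a: subtract (-1)·h_3 from 1/4a - 2b^2 + 1/4b + 5/4 → -2b^2 + 2b
  leading term b^2: subtract (-2/7)·h_4 from -2b^2 + 2b → 0
  remainder 0.

S(h_3,h_4): leading monomials are coprime, so the S-polynomial reduces to 0 (Buchberger's first criterion).
Every S-polynomial of the final basis reduces to 0, so we have a Gröbner basis.
Inter-reduce: drop elements whose leading term is divisible by another's, tail-reduce, and make monic.
Reduced Gröbner basis: {a - 7b + 5, b^2 - b}.
Label its elements g_1 = a - 7b + 5, g_2 = b^2 - b.

Reduce p = -3a + 10b - 8 modulo G:
  leading term a: subtract (-3)·g_1 from -3a + 10b - 8 → -11b + 7
  leading term b: no divisor's leading term divides it; move -11b to the remainder.
  leading term 1: no divisor's leading term divides it; move 7 to the remainder.
  normal form = -11b + 7.
The normal form is nonzero, so p ∉ I. Since p minus its normal form lies in I, I + (p) = I + (r) where r = -11b + 7; decide whether this ideal is the whole ring.
Run Buchberger on G together with r (pairs among the g_i already reduce to 0 since G is a Gröbner basis):
g_1 = a - 7b + 5, LT = a.
g_2 = b^2 - b, LT = b^2.
r = -11b + 7, LT = b.

S(g_1,g_2): leading monomials are coprime, so the S-polynomial reduces to 0 (Buchberger's first criterion).
S(g_1,r): leading monomials are coprime, so the S-polynomial reduces to 0 (Buchberger's first criterion).
S(g_2,r): lcm = b^2. S = -4/11b.
  leading term b: subtract (4/121)·r from -4/11b → -28/121
  leading term 1: no divisor's leading term divides it; move -28/121 to the remainder.
  remainder -28/121 ≠ 0; add m_4 = -28/121 to the basis.

S(g_1,m_4): leading monomials are coprime, so the S-polynomial reduces to 0 (Buchberger's first criterion).
S(g_2,m_4): leading monomials are coprime, so the S-polynomial reduces to 0 (Buchberger's first criterion).
S(r,m_4): leading monomials are coprime, so the S-polynomial reduces to 0 (Buchberger's first criterion).
Every S-polynomial of the final basis reduces to 0, so we have a Gröbner basis.
Inter-reduce: drop elements whose leading term is divisible by another's, tail-reduce, and make monic.
Reduced Gröbner basis: {1}.
The reduced Gröbner basis of I + (p) is {1}: the ideal is the whole ring, so the enlarged system has no common solution — adjoining p is inconsistent.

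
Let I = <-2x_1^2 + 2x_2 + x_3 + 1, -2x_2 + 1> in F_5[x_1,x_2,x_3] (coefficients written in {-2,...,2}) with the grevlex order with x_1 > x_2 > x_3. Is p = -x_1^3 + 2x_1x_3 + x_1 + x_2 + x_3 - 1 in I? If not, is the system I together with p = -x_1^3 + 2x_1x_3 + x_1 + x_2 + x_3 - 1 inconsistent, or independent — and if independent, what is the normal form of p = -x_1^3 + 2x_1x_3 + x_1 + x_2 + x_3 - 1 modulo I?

First compute the reduced Gröbner basis of I by Buchberger's algorithm.
f_1 = -2x_1^2 + 2x_2 + x_3 + 1, LT = x_1^2.
f_2 = -2x_2 + 1, LT = x_2.

The S-polynomials (S(f_1,f_2)) all reduce to 0 modulo the current basis, so we have a Gröbner basis.
Inter-reduce: drop elements whose leading term is divisible by another's, tail-reduce, and make monic.
Reduced Gröbner basis: {x_1^2 + 2x_3 - 1, x_2 + 2}.
Label its elements g_1 = x_1^2 + 2x_3 - 1, g_2 = x_2 + 2.

Reduce p = -x_1^3 + 2x_1x_3 + x_1 + x_2 + x_3 - 1 modulo G:
  leading term x_1^3: subtract (-x_1)·g_1 from -x_1^3 + 2x_1x_3 + x_1 + x_2 + x_3 - 1 → -x_1x_3 + x_2 + x_3 - 1
  leading term x_1x_3: no divisor's leading term divides it; move -x_1x_3 to the remainder.
  leading term x_2: subtract (1)·g_2 from x_2 + x_3 - 1 → x_3 + 2
  leading term x_3: no divisor's leading term divides it; move x_3 to the remainder.
  leading term 1: no divisor's leading term divides it; move 2 to the remainder.
  normal form = -x_1x_3 + x_3 + 2.
The normal form is nonzero, so p ∉ I. Since p minus its normal form lies in I, I + (p) = I + (r) where r = -x_1x_3 + x_3 + 2; decide whether this ideal is the whole ring.
Run Buchberger on G together with r (pairs among the g_i already reduce to 0 since G is a Gröbner basis):
g_1 = x_1^2 + 2x_3 - 1, LT = x_1^2.
g_2 = x_2 + 2, LT = x_2.
r = -x_1x_3 + x_3 + 2, LT = x_1x_3.

S(g_1,r): lcm = x_1^2x_3. S = x_1x_3 + 2x_3^2 + 2x_1 - x_3.
  leading term x_1x_3: subtract (-1)·r from x_1x_3 + 2x_3^2 + 2x_1 - x_3 → 2x_3^2 + 2x_1 + 2
  leading term x_3^2: no divisor's leading term divides it; move 2x_3^2 to the remainder.
  leading term x_1: no divisor's leading term divides it; move 2x_1 to the remainder.
  leading term 1: no divisor's leading term divides it; move 2 to the remainder.
  remainder 2x_3^2 + 2x_1 + 2 ≠ 0; add m_4 = 2x_3^2 + 2x_1 + 2 to the basis.

The other S-polynomials (S(g_1,g_2), S(g_2,r), S(g_1,m_4), S(g_2,m_4), S(r,m_4)) all reduce to 0 modulo the current basis, so we have a Gröbner basis.
Inter-reduce: drop elements whose leading term is divisible by another's, tail-reduce, and make monic.
Reduced Gröbner basis: {x_1^2 + 2x_3 - 1, x_1x_3 - x_3 - 2, x_3^2 + x_1 + 1, x_2 + 2}.
The reduced Gröbner basis of I + (p) is {x_1^2 + 2x_3 - 1, x_1x_3 - x_3 - 2, x_3^2 + x_1 + 1, x_2 + 2} ≠ {1}, a proper ideal, so the enlarged system stays consistent: p is independent of I, with normal form -x_1x_3 + x_3 + 2.

-x_1^3 + 2x_1x_3 + x_1 + x_2 + x_3 - 1 is independent of I; its normal form modulo I is -x_1x_3 + x_3 + 2.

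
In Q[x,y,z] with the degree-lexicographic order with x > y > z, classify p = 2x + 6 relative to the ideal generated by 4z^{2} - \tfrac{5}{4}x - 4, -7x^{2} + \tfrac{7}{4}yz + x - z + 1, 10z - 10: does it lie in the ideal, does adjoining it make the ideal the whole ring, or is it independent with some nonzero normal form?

Adjoining 2x + 6 makes the ideal the whole ring: the system is inconsistent.

First compute the reduced Gröbner basis of I by Buchberger's algorithm.
f_1 = 4z^{2} - \tfrac{5}{4}x - 4, LT = z^{2}.
f_2 = -7x^{2} + \tfrac{7}{4}yz + x - z + 1, LT = x^{2}.
f_3 = 10z - 10, LT = z.

S(f_1,f_3): lcm = z^{2}. S = -\tfrac{5}{16}x + z - 1.
  leading term x: no divisor's leading term divides it; move -\tfrac{5}{16}x to the remainder.
  leading term z: subtract (\tfrac{1}{10})·f_3 from z - 1 → 0
  remainder -\tfrac{5}{16}x ≠ 0; add h_4 = -\tfrac{5}{16}x to the basis.

S(f_2,h_4): lcm = x^{2}. S = -\tfrac{1}{4}yz - \tfrac{1}{7}x + \tfrac{1}{7}z - \tfrac{1}{7}.
  leading term yz: subtract (-\tfrac{1}{40}y)·f_3 from -\tfrac{1}{4}yz - \tfrac{1}{7}x + \tfrac{1}{7}z - \tfrac{1}{7} → -\tfrac{1}{7}x - \tfrac{1}{4}y + \tfrac{1}{7}z - \tfrac{1}{7}
  leading term x: subtract (\tfrac{16}{35})·h_4 from -\tfrac{1}{7}x - \tfrac{1}{4}y + \tfrac{1}{7}z - \tfrac{1}{7} → -\tfrac{1}{4}y + \tfrac{1}{7}z - \tfrac{1}{7}
  leading term y: no divisor's leading term divides it; move -\tfrac{1}{4}y to the remainder.
  leading term z: subtract (\tfrac{1}{70})·f_3 from \tfrac{1}{7}z - \tfrac{1}{7} → 0
  remainder -\tfrac{1}{4}y ≠ 0; add h_5 = -\tfrac{1}{4}y to the basis.

The other S-polynomials (S(f_1,f_2), S(f_2,f_3), S(f_1,h_4), S(f_3,h_4), S(f_1,h_5), S(f_2,h_5), S(f_3,h_5), S(h_4,h_5)) all reduce to 0 modulo the current basis, so we have a Gröbner basis.
Inter-reduce: drop elements whose leading term is divisible by another's, tail-reduce, and make monic.
Reduced Gröbner basis: {x, y, z - 1}.
Label its elements g_1 = x, g_2 = y, g_3 = z - 1.

Reduce p = 2x + 6 modulo G:
  leading term x: subtract (2)·g_1 from 2x + 6 → 6
  leading term 1: no divisor's leading term divides it; move 6 to the remainder.
  normal form = 6.
The normal form is nonzero, so p ∉ I. Since p minus its normal form lies in I, I + (p) = I + (r) where r = 6; decide whether this ideal is the whole ring.
Here r = 6 is a nonzero constant, hence a unit: 1 ∈ I + (p), the Gröbner basis of I + (p) is {1}, and the enlarged system has no common solution — adjoining p is inconsistent.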